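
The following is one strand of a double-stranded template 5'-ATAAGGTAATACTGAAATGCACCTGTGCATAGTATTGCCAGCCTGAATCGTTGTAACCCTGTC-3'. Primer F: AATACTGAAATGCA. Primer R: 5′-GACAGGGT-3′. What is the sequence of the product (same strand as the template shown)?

5'-AATACTGAAATGCACCTGTGCATAGTATTGCCAGCCTGAATCGTTGTAACCCTGTC-3'

Scanning the template, AATACTGAAATGCA occurs at positions 8–21; this primer anneals to the bottom strand there with its 3' end pointing downstream.
Reverse complement of the reverse primer: ACCCTGTC. This occurs on the top strand at positions 56–63.
The product is the template from position 8 through 63 (56 bp).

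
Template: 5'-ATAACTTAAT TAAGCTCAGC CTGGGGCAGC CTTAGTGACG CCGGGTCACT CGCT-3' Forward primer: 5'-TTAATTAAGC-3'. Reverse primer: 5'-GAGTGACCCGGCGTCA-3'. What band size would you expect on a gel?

The forward primer matches the template at positions 6–15.
Taking the reverse complement of GAGTGACCCGGCGTCA gives TGACGCCGGGTCACTC, found at positions 36–51 on the template; the primer anneals here to the top strand with its 3' end pointing upstream.
Product length = (reverse-primer end) − (forward-primer start) + 1 = 51 − 6 + 1 = 46 bp.

46 bp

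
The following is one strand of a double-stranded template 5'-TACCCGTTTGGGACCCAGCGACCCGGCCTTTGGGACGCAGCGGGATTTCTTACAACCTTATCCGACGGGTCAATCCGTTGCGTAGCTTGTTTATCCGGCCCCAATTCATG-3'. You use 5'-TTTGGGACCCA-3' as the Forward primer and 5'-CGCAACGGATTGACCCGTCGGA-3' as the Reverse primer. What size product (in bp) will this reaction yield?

Forward primer TTTGGGACCCA is found on the top strand at positions 7–17.
The reverse primer's reverse complement is TCCGACGGGTCAATCCGTTGCG, which matches the template at positions 61–82.
Amplicon spans positions 7–82: 76 bp.

76 bp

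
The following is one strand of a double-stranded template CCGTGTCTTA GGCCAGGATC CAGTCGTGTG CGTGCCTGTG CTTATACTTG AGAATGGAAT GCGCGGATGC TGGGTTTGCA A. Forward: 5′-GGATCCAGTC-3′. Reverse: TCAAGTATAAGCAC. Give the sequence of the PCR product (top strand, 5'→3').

5'-GGATCCAGTCGTGTGCGTGCCTGTGCTTATACTTGA-3'

Forward primer GGATCCAGTC is found on the top strand at positions 16–25.
The reverse primer's reverse complement is GTGCTTATACTTGA, which matches the template at positions 38–51.
The product is the template from position 16 through 51 (36 bp).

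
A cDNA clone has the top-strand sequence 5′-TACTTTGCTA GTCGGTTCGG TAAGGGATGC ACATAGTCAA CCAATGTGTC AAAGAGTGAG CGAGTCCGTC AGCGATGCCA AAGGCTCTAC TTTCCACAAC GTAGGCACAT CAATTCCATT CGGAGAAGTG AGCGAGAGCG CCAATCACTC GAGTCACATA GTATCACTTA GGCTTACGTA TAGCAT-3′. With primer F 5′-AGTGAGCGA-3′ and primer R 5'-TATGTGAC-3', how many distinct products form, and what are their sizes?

The forward primer AGTGAGCGA matches the top strand at positions 55–63, 127–135.
The reverse primer's reverse complement is GTCACATA, matching at positions 153–160.
Each forward site pairs with the reverse site to give a product ending at position 160: sizes 106, 34 bp.

Two products: 106 bp, 34 bp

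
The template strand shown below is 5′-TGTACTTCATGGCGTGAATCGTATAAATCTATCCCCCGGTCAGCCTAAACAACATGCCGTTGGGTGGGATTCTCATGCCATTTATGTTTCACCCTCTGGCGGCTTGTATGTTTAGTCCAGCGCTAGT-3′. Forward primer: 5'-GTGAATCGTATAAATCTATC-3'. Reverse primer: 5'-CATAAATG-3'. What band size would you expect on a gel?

73 bp

The forward primer matches the template at positions 14–33.
The reverse primer's reverse complement is CATTTATG, which matches the template at positions 79–86.
Amplicon spans positions 14–86: 73 bp.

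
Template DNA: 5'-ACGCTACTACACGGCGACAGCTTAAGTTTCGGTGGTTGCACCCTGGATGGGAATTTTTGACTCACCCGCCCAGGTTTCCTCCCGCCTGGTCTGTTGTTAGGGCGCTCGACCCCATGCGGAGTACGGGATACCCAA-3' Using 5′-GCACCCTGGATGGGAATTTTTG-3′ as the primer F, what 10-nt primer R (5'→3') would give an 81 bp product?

5'-CGCATGGGGT-3'

The forward primer binds at positions 38–59, so an 81 bp product ends at position 38 + 81 − 1 = 118.
The reverse primer anneals to the top strand over positions 109–118, i.e. to ACCCCATGCG.
Its sequence written 5'→3' is the reverse complement: CGCATGGGGT.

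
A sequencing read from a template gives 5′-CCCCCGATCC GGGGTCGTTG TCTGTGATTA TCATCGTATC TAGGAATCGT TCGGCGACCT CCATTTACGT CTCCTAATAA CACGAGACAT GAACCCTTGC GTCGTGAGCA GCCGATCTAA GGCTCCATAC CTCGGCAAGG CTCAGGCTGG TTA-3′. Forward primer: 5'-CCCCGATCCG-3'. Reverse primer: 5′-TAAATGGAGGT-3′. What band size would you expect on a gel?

The forward primer matches the template at positions 2–11.
The reverse primer's reverse complement is ACCTCCATTTA, which matches the template at positions 57–67.
Product length = (reverse-primer end) − (forward-primer start) + 1 = 67 − 2 + 1 = 66 bp.

66 bp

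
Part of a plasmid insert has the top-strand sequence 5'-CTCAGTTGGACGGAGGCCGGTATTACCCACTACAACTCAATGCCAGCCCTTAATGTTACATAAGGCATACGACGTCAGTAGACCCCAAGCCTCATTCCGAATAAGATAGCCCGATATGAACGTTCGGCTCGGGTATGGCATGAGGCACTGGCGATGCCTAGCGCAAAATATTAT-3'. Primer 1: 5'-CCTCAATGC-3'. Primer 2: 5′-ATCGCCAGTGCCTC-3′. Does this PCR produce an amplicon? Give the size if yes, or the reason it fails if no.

Primer 1 (CCTCAATGC) does not match the top strand, and its reverse complement GCATTGAGG does not match either.
With no annealing site for primer 1, no amplification occurs.

No product — primer 1 has no binding site in the template.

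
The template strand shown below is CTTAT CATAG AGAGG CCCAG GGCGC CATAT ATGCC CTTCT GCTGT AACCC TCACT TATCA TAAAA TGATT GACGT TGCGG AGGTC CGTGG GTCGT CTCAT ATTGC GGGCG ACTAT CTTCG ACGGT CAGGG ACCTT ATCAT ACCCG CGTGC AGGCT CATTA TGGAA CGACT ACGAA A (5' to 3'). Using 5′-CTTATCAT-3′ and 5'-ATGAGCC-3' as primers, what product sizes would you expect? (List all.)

158 bp, 105 bp, 26 bp

The forward primer CTTATCAT matches the top strand at positions 1–8, 54–61, 133–140.
The reverse primer's reverse complement is GGCTCAT, matching at positions 152–158.
Each forward site pairs with the reverse site to give a product ending at position 158: sizes 158, 105, 26 bp.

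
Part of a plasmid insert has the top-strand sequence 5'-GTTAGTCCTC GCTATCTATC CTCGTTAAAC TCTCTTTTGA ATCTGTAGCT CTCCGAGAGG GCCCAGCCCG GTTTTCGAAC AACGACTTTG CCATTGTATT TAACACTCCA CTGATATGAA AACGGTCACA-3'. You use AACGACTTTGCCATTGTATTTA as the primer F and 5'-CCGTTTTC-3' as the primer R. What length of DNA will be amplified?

45 bp

Scanning the template, AACGACTTTGCCATTGTATTTA occurs at positions 81–102; this primer anneals to the bottom strand there with its 3' end pointing downstream.
The reverse primer's reverse complement is GAAAACGG, which matches the template at positions 118–125.
Amplicon spans positions 81–125: 45 bp.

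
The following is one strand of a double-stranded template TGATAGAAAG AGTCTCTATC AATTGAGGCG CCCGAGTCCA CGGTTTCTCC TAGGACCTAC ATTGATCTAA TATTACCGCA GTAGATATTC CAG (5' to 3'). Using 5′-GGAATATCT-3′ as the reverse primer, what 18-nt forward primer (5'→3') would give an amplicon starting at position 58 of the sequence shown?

The reverse primer's reverse complement AGATATTCC matches the template at positions 83–91; the product starts at position 58.
The forward primer is identical to the top strand over positions 58–75: TACATTGATCTAATATTA.

5'-TACATTGATCTAATATTA-3'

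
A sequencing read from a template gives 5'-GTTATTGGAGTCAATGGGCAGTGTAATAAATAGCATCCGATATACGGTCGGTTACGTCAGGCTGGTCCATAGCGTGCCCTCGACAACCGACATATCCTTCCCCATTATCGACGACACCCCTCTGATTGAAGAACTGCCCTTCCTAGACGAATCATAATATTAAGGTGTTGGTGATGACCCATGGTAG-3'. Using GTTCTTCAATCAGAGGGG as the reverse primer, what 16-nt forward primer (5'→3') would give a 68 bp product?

5'-CCATAGCGTGCCCTCG-3'

The reverse primer's reverse complement CCCCTCTGATTGAAGAAC matches the template at positions 117–134, so the product ends at position 134.
A 68 bp product then starts at position 134 − 68 + 1 = 67.
The forward primer is identical to the top strand there: CCATAGCGTGCCCTCG.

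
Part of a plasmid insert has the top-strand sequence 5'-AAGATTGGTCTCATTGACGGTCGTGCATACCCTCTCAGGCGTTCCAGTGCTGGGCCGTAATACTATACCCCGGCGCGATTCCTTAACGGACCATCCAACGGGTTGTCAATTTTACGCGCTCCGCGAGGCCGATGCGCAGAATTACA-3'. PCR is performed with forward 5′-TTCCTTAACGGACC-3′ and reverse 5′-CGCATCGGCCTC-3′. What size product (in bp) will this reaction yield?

58 bp

Forward primer TTCCTTAACGGACC is found on the top strand at positions 79–92.
Reverse complement of the reverse primer: GAGGCCGATGCG. This occurs on the top strand at positions 125–136.
Product length = (reverse-primer end) − (forward-primer start) + 1 = 136 − 79 + 1 = 58 bp.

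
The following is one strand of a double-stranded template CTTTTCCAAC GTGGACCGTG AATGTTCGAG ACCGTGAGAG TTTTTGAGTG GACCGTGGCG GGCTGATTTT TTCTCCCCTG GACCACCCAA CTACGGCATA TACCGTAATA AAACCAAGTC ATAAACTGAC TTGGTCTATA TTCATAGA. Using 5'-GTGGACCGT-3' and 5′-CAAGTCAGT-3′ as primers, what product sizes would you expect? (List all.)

The forward primer GTGGACCGT matches the top strand at positions 11–19, 48–56.
The reverse primer's reverse complement is ACTGACTTG, matching at positions 125–133.
Each forward site pairs with the reverse site to give a product ending at position 133: sizes 123, 86 bp.

123 bp, 86 bp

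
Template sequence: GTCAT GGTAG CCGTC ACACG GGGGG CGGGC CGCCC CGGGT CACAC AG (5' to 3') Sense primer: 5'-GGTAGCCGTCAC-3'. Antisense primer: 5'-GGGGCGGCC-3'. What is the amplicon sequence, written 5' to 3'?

5'-GGTAGCCGTCACACGGGGGGCGGGCCGCCCC-3'

Scanning the template, GGTAGCCGTCAC occurs at positions 6–17; this primer anneals to the bottom strand there with its 3' end pointing downstream.
The reverse primer's reverse complement is GGCCGCCCC, which matches the template at positions 28–36.
The product is the template from position 6 through 36 (31 bp).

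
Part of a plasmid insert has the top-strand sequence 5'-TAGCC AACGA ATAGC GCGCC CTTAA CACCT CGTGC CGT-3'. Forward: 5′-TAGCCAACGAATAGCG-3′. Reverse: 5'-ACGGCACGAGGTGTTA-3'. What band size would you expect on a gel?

38 bp

Scanning the template, TAGCCAACGAATAGCG occurs at positions 1–16; this primer anneals to the bottom strand there with its 3' end pointing downstream.
The reverse primer's reverse complement is TAACACCTCGTGCCGT, which matches the template at positions 23–38.
The product runs from position 1 to position 38, so its length is 38 − 1 + 1 = 38 bp.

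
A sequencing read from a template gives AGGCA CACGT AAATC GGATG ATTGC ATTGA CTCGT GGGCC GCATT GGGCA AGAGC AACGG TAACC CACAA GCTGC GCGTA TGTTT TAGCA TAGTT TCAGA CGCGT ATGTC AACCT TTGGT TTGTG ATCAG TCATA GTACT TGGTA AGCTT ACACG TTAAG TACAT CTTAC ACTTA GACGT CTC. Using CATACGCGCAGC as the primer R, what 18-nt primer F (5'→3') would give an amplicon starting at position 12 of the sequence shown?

5'-AATCGGATGATTGCATTG-3'

The reverse primer's reverse complement GCTGCGCGTATG matches the template at positions 71–82; the product starts at position 12.
The forward primer is identical to the top strand over positions 12–29: AATCGGATGATTGCATTG.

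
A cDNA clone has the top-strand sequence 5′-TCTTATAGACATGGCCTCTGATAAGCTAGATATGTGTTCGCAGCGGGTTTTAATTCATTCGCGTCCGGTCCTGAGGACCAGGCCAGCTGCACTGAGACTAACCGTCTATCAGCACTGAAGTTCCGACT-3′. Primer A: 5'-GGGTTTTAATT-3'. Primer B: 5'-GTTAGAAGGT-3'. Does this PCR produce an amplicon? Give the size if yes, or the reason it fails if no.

No product — primer B has no binding site in the template.

Primer B (GTTAGAAGGT) does not match the top strand, and its reverse complement ACCTTCTAAC does not match either.
With no annealing site for primer B, no amplification occurs.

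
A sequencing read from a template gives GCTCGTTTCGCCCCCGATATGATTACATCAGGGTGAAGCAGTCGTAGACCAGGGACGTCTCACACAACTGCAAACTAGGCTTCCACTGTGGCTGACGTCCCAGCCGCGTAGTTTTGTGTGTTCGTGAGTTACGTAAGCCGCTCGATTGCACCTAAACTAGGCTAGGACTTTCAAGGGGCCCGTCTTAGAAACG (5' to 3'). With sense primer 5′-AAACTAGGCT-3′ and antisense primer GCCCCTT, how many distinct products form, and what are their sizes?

The forward primer AAACTAGGCT matches the top strand at positions 72–81, 154–163.
The reverse primer's reverse complement is AAGGGGC, matching at positions 173–179.
Each forward site pairs with the reverse site to give a product ending at position 179: sizes 108, 26 bp.

Two products: 108 bp, 26 bp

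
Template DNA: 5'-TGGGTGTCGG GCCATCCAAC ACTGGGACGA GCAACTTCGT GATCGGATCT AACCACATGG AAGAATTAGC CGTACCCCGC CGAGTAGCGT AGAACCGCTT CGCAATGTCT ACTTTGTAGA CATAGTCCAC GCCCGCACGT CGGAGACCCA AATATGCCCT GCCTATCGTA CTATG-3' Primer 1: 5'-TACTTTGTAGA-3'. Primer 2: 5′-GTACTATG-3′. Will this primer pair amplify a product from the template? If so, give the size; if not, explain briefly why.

Primer 1 (TACTTTGTAGA) matches the top strand at positions 110–120 (3' end points downstream).
Primer 2 (GTACTATG) also matches the top strand directly, at positions 168–175 — its reverse complement CATAGTAC is not present.
Both primers anneal to the bottom strand with 3' ends pointing the same way, so neither can prime synthesis back toward the other.

No product — both primers anneal to the same strand and extend in the same direction.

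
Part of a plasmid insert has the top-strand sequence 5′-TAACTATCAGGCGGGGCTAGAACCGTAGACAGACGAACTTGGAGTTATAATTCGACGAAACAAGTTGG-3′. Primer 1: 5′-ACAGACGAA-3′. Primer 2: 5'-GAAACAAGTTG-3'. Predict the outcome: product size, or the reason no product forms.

No product — both primers anneal to the same strand and extend in the same direction.

Primer 1 (ACAGACGAA) matches the top strand at positions 29–37 (3' end points downstream).
Primer 2 (GAAACAAGTTG) also matches the top strand directly, at positions 57–67 — its reverse complement CAACTTGTTTC is not present.
Both primers anneal to the bottom strand with 3' ends pointing the same way, so neither can prime synthesis back toward the other.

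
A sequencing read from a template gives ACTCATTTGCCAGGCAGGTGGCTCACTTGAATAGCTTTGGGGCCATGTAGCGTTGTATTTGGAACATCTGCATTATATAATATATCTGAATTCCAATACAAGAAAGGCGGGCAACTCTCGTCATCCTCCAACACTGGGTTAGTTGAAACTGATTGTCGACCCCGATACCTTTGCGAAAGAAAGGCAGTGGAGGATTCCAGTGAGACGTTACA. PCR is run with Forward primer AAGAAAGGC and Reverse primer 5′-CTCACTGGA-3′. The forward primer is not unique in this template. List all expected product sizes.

The forward primer AAGAAAGGC matches the top strand at positions 100–108, 177–185.
The reverse primer's reverse complement is TCCAGTGAG, matching at positions 196–204.
Each forward site pairs with the reverse site to give a product ending at position 204: sizes 105, 28 bp.

105 bp, 28 bp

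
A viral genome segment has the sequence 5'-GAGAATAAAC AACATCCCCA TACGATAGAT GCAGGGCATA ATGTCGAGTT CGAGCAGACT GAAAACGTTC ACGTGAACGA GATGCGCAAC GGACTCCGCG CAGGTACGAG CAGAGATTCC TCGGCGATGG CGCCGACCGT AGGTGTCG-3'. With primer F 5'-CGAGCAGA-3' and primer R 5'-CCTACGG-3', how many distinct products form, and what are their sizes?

The forward primer CGAGCAGA matches the top strand at positions 51–58, 107–114.
The reverse primer's reverse complement is CCGTAGG, matching at positions 137–143.
Each forward site pairs with the reverse site to give a product ending at position 143: sizes 93, 37 bp.

Two products: 93 bp, 37 bp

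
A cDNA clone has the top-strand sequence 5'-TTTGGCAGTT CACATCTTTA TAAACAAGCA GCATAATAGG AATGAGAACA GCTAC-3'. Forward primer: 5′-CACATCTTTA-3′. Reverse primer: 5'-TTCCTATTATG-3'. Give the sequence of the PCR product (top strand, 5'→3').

5'-CACATCTTTATAAACAAGCAGCATAATAGGAA-3'

Scanning the template, CACATCTTTA occurs at positions 11–20; this primer anneals to the bottom strand there with its 3' end pointing downstream.
Reverse complement of the reverse primer: CATAATAGGAA. This occurs on the top strand at positions 32–42.
The product is the template from position 11 through 42 (32 bp).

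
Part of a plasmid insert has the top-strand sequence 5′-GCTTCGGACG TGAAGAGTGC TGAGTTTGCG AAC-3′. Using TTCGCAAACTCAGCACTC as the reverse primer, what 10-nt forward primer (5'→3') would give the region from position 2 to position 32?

The reverse primer's reverse complement GAGTGCTGAGTTTGCGAA matches the template at positions 15–32; the product starts at position 2.
The forward primer is identical to the top strand over positions 2–11: CTTCGGACGT.

5'-CTTCGGACGT-3'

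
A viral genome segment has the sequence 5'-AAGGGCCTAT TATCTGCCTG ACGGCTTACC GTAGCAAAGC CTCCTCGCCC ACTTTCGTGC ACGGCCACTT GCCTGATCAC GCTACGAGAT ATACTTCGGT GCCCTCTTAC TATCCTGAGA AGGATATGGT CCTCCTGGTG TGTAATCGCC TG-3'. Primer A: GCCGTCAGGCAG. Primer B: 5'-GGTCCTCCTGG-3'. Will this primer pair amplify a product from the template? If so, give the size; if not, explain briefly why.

No product — the primers' 3' ends point away from each other.

Primer A (GCCGTCAGGCAG) has reverse complement CTGCCTGACGGC, which matches the top strand at positions 14–25; primer A anneals to the top strand there with its 3' end pointing upstream toward position 14.
Primer B (GGTCCTCCTGG) matches the top strand directly at positions 128–138; it anneals to the bottom strand with its 3' end pointing downstream toward position 138.
The 3' ends diverge (primer A extends toward position 1, primer B toward position 152), so the primers never converge on a shared product.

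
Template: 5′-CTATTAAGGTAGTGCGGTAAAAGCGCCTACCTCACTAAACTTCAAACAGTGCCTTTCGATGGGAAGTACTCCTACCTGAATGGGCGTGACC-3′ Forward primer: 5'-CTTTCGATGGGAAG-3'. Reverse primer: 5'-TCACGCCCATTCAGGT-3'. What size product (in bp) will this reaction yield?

37 bp

Scanning the template, CTTTCGATGGGAAG occurs at positions 53–66; this primer anneals to the bottom strand there with its 3' end pointing downstream.
Taking the reverse complement of TCACGCCCATTCAGGT gives ACCTGAATGGGCGTGA, found at positions 74–89 on the template; the primer anneals here to the top strand with its 3' end pointing upstream.
The product runs from position 53 to position 89, so its length is 89 − 53 + 1 = 37 bp.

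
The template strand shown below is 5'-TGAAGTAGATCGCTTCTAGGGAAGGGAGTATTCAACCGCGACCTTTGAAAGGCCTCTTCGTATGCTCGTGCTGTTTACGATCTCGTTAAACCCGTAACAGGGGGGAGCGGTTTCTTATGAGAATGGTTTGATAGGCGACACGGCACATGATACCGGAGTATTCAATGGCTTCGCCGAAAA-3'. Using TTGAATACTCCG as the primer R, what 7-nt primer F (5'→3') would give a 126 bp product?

5'-GACCTTT-3'

The reverse primer's reverse complement CGGAGTATTCAA matches the template at positions 154–165, so the product ends at position 165.
A 126 bp product then starts at position 165 − 126 + 1 = 40.
The forward primer is identical to the top strand there: GACCTTT.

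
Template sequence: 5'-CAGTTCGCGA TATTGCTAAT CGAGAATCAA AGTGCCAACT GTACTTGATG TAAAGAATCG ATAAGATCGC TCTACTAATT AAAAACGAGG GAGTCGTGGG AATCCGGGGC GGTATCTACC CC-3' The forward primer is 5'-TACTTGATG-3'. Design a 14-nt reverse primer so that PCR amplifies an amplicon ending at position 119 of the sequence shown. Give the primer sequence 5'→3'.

5'-GTAGATACCGCCCC-3'

The forward primer binds at positions 42–50; the product's 3' end on the top strand is position 119.
The reverse primer anneals to the top strand over positions 106–119, i.e. to GGGGCGGTATCTAC.
Its sequence written 5'→3' is the reverse complement: GTAGATACCGCCCC.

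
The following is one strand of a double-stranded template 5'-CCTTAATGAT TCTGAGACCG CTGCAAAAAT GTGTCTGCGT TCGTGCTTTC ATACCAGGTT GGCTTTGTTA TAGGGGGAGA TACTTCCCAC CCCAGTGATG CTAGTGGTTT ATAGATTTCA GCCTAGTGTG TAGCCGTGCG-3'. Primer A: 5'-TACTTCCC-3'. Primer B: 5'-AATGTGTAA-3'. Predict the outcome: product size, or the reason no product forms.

No product — primer B has no binding site in the template.

Primer B (AATGTGTAA) does not match the top strand, and its reverse complement TTACACATT does not match either.
With no annealing site for primer B, no amplification occurs.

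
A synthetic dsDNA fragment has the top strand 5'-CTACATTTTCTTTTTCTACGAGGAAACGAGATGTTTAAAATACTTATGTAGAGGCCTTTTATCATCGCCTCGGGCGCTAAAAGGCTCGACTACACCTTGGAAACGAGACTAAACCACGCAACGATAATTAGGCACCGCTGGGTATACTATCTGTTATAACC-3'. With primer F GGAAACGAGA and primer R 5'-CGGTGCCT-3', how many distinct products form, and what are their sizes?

The forward primer GGAAACGAGA matches the top strand at positions 22–31, 99–108.
The reverse primer's reverse complement is AGGCACCG, matching at positions 130–137.
Each forward site pairs with the reverse site to give a product ending at position 137: sizes 116, 39 bp.

Two products: 116 bp, 39 bp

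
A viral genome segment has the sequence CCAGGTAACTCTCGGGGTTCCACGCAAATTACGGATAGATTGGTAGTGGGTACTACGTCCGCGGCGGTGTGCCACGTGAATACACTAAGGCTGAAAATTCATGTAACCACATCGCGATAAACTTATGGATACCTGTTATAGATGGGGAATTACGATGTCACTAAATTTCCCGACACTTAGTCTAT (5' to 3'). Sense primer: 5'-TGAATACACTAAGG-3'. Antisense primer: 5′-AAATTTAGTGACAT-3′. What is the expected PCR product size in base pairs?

92 bp

Forward primer TGAATACACTAAGG is found on the top strand at positions 77–90.
The reverse primer's reverse complement is ATGTCACTAAATTT, which matches the template at positions 155–168.
The product runs from position 77 to position 168, so its length is 168 − 77 + 1 = 92 bp.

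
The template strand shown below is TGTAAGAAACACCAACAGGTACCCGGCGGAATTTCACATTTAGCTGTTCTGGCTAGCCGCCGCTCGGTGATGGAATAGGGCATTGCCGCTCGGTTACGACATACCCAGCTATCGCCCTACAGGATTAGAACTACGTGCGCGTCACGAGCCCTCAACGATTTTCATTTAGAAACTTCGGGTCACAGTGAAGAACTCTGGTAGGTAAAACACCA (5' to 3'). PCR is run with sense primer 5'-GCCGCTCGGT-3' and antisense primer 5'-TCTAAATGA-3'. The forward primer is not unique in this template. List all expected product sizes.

112 bp, 86 bp

The forward primer GCCGCTCGGT matches the top strand at positions 59–68, 85–94.
The reverse primer's reverse complement is TCATTTAGA, matching at positions 162–170.
Each forward site pairs with the reverse site to give a product ending at position 170: sizes 112, 86 bp.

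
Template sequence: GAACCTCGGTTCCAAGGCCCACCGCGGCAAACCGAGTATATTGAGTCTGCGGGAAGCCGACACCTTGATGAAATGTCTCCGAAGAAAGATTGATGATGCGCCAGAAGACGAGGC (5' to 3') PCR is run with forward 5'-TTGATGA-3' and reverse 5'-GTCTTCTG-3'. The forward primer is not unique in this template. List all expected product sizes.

45 bp, 20 bp

The forward primer TTGATGA matches the top strand at positions 65–71, 90–96.
The reverse primer's reverse complement is CAGAAGAC, matching at positions 102–109.
Each forward site pairs with the reverse site to give a product ending at position 109: sizes 45, 20 bp.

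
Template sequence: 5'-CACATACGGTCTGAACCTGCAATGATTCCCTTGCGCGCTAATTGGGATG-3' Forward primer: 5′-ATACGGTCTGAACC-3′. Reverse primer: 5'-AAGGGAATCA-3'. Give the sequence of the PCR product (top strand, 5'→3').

5'-ATACGGTCTGAACCTGCAATGATTCCCTT-3'

Scanning the template, ATACGGTCTGAACC occurs at positions 4–17; this primer anneals to the bottom strand there with its 3' end pointing downstream.
Taking the reverse complement of AAGGGAATCA gives TGATTCCCTT, found at positions 23–32 on the template; the primer anneals here to the top strand with its 3' end pointing upstream.
The product is the template from position 4 through 32 (29 bp).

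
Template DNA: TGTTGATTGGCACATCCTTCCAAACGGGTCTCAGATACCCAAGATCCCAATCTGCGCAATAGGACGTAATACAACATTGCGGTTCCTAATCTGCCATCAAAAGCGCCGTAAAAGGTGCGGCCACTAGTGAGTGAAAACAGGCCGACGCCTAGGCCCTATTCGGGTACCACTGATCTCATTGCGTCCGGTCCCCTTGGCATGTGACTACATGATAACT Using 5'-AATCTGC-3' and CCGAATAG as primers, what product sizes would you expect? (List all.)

The forward primer AATCTGC matches the top strand at positions 49–55, 88–94.
The reverse primer's reverse complement is CTATTCGG, matching at positions 156–163.
Each forward site pairs with the reverse site to give a product ending at position 163: sizes 115, 76 bp.

115 bp, 76 bp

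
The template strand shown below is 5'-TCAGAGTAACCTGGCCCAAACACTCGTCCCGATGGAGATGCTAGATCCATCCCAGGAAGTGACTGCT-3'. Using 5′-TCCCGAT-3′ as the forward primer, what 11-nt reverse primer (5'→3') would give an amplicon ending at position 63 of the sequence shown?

The forward primer binds at positions 27–33; the product's 3' end on the top strand is position 63.
The reverse primer anneals to the top strand over positions 53–63, i.e. to CAGGAAGTGAC.
Its sequence written 5'→3' is the reverse complement: GTCACTTCCTG.

5'-GTCACTTCCTG-3'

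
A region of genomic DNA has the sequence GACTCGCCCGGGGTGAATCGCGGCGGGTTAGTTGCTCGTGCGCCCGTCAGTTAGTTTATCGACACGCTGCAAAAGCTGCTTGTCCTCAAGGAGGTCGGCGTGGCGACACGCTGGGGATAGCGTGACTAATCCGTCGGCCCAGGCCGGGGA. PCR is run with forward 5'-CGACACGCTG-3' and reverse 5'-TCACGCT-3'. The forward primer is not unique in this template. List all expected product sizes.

66 bp, 22 bp

The forward primer CGACACGCTG matches the top strand at positions 60–69, 104–113.
The reverse primer's reverse complement is AGCGTGA, matching at positions 119–125.
Each forward site pairs with the reverse site to give a product ending at position 125: sizes 66, 22 bp.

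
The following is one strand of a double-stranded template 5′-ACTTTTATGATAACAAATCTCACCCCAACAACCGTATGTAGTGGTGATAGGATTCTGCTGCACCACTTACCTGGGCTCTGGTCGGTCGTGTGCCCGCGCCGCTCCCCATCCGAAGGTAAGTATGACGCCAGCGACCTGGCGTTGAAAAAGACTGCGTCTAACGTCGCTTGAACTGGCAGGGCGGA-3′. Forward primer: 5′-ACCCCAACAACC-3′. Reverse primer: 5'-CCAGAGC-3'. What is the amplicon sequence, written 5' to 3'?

5'-ACCCCAACAACCGTATGTAGTGGTGATAGGATTCTGCTGCACCACTTACCTGGGCTCTGG-3'

The forward primer matches the template at positions 22–33.
The reverse primer's reverse complement is GCTCTGG, which matches the template at positions 75–81.
The product is the template from position 22 through 81 (60 bp).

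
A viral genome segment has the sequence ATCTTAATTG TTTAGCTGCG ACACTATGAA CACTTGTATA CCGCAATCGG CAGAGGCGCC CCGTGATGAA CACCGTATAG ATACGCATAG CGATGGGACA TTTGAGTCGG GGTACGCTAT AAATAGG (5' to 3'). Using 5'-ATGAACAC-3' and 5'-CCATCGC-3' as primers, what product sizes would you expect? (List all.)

71 bp, 31 bp

The forward primer ATGAACAC matches the top strand at positions 26–33, 66–73.
The reverse primer's reverse complement is GCGATGG, matching at positions 90–96.
Each forward site pairs with the reverse site to give a product ending at position 96: sizes 71, 31 bp.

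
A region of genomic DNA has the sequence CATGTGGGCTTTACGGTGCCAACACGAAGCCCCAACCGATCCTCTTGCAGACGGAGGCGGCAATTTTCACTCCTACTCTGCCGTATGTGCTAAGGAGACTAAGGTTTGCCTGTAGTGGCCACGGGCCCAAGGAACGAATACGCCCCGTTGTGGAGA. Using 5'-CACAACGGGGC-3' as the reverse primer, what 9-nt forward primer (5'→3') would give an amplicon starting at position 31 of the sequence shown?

The reverse primer's reverse complement GCCCCGTTGTG matches the template at positions 142–152; the product starts at position 31.
The forward primer is identical to the top strand over positions 31–39: CCCAACCGA.

5'-CCCAACCGA-3'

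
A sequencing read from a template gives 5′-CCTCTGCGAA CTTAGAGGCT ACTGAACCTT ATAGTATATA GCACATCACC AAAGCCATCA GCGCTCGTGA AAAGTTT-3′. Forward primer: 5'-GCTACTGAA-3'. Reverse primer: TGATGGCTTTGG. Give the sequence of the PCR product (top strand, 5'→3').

5'-GCTACTGAACCTTATAGTATATAGCACATCACCAAAGCCATCA-3'

Scanning the template, GCTACTGAA occurs at positions 18–26; this primer anneals to the bottom strand there with its 3' end pointing downstream.
Reverse complement of the reverse primer: CCAAAGCCATCA. This occurs on the top strand at positions 49–60.
The product is the template from position 18 through 60 (43 bp).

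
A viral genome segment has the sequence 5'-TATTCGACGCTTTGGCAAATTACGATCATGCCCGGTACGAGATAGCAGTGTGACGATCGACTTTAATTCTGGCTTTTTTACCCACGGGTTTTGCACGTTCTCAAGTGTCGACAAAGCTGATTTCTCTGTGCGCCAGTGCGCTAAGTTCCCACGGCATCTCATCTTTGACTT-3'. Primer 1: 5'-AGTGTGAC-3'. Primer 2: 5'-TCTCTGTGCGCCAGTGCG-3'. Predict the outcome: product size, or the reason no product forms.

Primer 1 (AGTGTGAC) matches the top strand at positions 47–54 (3' end points downstream).
Primer 2 (TCTCTGTGCGCCAGTGCG) also matches the top strand directly, at positions 123–140 — its reverse complement CGCACTGGCGCACAGAGA is not present.
Both primers anneal to the bottom strand with 3' ends pointing the same way, so neither can prime synthesis back toward the other.

No product — both primers anneal to the same strand and extend in the same direction.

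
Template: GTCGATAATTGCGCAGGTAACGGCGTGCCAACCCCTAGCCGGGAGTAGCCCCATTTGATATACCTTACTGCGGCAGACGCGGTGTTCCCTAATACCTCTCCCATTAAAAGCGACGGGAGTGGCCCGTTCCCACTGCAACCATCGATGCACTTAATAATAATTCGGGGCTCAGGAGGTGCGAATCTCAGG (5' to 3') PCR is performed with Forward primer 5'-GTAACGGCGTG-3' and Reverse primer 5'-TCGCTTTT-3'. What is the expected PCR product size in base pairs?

97 bp

Forward primer GTAACGGCGTG is found on the top strand at positions 17–27.
Taking the reverse complement of TCGCTTTT gives AAAAGCGA, found at positions 106–113 on the template; the primer anneals here to the top strand with its 3' end pointing upstream.
The product runs from position 17 to position 113, so its length is 113 − 17 + 1 = 97 bp.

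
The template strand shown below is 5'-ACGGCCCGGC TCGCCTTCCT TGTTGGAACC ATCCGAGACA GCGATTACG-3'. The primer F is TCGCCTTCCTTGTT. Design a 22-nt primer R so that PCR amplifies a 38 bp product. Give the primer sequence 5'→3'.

5'-GTAATCGCTGTCTCGGATGGTT-3'

The forward primer binds at positions 11–24, so a 38 bp product ends at position 11 + 38 − 1 = 48.
The reverse primer anneals to the top strand over positions 27–48, i.e. to AACCATCCGAGACAGCGATTAC.
Its sequence written 5'→3' is the reverse complement: GTAATCGCTGTCTCGGATGGTT.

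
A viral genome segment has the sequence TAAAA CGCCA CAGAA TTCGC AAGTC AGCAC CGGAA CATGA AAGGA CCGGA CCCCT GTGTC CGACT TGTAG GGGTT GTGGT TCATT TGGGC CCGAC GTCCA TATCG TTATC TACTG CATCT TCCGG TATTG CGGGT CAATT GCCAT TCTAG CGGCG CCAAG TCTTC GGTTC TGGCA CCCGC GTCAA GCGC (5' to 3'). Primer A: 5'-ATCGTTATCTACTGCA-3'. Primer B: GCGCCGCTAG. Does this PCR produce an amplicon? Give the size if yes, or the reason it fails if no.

Yes — a 55 bp product.

Primer A (ATCGTTATCTACTGCA) matches the top strand at positions 102–117; it acts as a forward primer.
Primer B's reverse complement is CTAGCGGCGC, matching the top strand at positions 147–156; it acts as a reverse primer.
The 3' ends face each other across positions 102–156, giving a 55 bp product.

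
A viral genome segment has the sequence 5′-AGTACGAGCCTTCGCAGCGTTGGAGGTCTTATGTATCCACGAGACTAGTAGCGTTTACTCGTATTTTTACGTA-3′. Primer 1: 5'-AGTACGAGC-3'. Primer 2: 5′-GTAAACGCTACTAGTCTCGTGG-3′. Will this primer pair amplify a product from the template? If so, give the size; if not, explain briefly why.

Yes — a 58 bp product.

Primer 1 (AGTACGAGC) matches the top strand at positions 1–9; it acts as a forward primer.
Primer 2's reverse complement is CCACGAGACTAGTAGCGTTTAC, matching the top strand at positions 37–58; it acts as a reverse primer.
The 3' ends face each other across positions 1–58, giving a 58 bp product.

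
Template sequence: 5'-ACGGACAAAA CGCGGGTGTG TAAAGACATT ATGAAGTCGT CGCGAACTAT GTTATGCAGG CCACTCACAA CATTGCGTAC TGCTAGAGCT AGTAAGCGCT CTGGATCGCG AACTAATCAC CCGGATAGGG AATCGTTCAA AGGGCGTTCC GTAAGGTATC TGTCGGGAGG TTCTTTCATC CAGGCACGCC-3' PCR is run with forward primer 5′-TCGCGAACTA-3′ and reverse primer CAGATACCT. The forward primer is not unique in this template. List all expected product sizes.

123 bp, 57 bp

The forward primer TCGCGAACTA matches the top strand at positions 40–49, 106–115.
The reverse primer's reverse complement is AGGTATCTG, matching at positions 154–162.
Each forward site pairs with the reverse site to give a product ending at position 162: sizes 123, 57 bp.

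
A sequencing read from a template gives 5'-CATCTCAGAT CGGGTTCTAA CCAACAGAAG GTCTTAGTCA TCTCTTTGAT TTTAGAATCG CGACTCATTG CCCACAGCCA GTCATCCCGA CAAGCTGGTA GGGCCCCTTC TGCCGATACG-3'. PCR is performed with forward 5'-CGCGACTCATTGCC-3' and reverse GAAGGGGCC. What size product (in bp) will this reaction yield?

Forward primer CGCGACTCATTGCC is found on the top strand at positions 59–72.
The reverse primer's reverse complement is GGCCCCTTC, which matches the template at positions 102–110.
The product runs from position 59 to position 110, so its length is 110 − 59 + 1 = 52 bp.

52 bp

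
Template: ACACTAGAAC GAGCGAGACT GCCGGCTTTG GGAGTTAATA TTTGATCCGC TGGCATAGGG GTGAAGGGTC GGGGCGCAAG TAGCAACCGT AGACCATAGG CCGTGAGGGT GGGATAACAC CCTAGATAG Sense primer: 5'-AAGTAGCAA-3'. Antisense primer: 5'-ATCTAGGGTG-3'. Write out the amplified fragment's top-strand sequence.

5'-AAGTAGCAACCGTAGACCATAGGCCGTGAGGGTGGGATAACACCCTAGAT-3'

Scanning the template, AAGTAGCAA occurs at positions 78–86; this primer anneals to the bottom strand there with its 3' end pointing downstream.
The reverse primer's reverse complement is CACCCTAGAT, which matches the template at positions 118–127.
The product is the template from position 78 through 127 (50 bp).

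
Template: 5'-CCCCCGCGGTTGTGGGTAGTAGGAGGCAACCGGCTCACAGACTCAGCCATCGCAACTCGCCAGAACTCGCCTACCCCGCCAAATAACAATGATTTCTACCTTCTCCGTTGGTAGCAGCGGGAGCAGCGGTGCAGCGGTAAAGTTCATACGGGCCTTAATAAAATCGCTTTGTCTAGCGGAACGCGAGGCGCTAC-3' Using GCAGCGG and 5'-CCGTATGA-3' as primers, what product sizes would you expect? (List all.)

38 bp, 29 bp, 21 bp

The forward primer GCAGCGG matches the top strand at positions 114–120, 123–129, 131–137.
The reverse primer's reverse complement is TCATACGG, matching at positions 144–151.
Each forward site pairs with the reverse site to give a product ending at position 151: sizes 38, 29, 21 bp.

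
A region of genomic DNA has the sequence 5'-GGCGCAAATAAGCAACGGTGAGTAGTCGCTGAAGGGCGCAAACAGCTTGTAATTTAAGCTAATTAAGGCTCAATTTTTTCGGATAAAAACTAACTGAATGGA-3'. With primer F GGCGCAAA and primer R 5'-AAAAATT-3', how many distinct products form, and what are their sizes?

Two products: 78 bp, 44 bp

The forward primer GGCGCAAA matches the top strand at positions 1–8, 35–42.
The reverse primer's reverse complement is AATTTTT, matching at positions 72–78.
Each forward site pairs with the reverse site to give a product ending at position 78: sizes 78, 44 bp.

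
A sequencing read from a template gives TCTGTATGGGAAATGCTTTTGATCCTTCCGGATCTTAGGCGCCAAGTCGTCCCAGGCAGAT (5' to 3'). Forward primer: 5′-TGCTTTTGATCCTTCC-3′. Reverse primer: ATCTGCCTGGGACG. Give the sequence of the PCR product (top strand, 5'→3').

Forward primer TGCTTTTGATCCTTCC is found on the top strand at positions 14–29.
The reverse primer's reverse complement is CGTCCCAGGCAGAT, which matches the template at positions 48–61.
The product is the template from position 14 through 61 (48 bp).

5'-TGCTTTTGATCCTTCCGGATCTTAGGCGCCAAGTCGTCCCAGGCAGAT-3'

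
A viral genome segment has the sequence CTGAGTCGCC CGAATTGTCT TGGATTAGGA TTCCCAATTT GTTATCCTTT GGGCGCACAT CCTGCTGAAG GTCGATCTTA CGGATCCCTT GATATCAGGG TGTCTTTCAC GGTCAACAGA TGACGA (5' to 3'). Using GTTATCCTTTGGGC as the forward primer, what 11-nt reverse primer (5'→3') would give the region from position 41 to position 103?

The product's 3' end on the top strand is position 103.
The reverse primer anneals to the top strand over positions 93–103, i.e. to TATCAGGGTGT.
Its sequence written 5'→3' is the reverse complement: ACACCCTGATA.

5'-ACACCCTGATA-3'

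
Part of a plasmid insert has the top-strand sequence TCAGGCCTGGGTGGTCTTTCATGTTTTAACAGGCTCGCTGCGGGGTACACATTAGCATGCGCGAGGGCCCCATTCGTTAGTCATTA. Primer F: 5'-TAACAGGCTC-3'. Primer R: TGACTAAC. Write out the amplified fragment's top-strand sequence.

Scanning the template, TAACAGGCTC occurs at positions 27–36; this primer anneals to the bottom strand there with its 3' end pointing downstream.
Reverse complement of the reverse primer: GTTAGTCA. This occurs on the top strand at positions 76–83.
The product is the template from position 27 through 83 (57 bp).

5'-TAACAGGCTCGCTGCGGGGTACACATTAGCATGCGCGAGGGCCCCATTCGTTAGTCA-3'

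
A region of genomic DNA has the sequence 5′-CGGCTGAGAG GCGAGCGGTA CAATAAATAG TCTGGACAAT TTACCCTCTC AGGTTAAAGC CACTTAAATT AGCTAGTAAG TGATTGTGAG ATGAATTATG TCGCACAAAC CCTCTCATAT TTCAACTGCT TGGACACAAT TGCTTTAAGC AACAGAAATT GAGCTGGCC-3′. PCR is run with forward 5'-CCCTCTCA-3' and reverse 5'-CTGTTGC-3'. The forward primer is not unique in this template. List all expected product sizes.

The forward primer CCCTCTCA matches the top strand at positions 44–51, 110–117.
The reverse primer's reverse complement is GCAACAG, matching at positions 149–155.
Each forward site pairs with the reverse site to give a product ending at position 155: sizes 112, 46 bp.

112 bp, 46 bp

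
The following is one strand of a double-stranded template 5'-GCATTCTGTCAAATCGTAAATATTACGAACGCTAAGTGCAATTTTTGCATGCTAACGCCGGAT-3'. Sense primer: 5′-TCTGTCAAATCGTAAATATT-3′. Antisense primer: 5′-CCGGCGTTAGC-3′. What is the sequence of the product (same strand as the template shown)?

Forward primer TCTGTCAAATCGTAAATATT is found on the top strand at positions 5–24.
The reverse primer's reverse complement is GCTAACGCCGG, which matches the template at positions 51–61.
The product is the template from position 5 through 61 (57 bp).

5'-TCTGTCAAATCGTAAATATTACGAACGCTAAGTGCAATTTTTGCATGCTAACGCCGG-3'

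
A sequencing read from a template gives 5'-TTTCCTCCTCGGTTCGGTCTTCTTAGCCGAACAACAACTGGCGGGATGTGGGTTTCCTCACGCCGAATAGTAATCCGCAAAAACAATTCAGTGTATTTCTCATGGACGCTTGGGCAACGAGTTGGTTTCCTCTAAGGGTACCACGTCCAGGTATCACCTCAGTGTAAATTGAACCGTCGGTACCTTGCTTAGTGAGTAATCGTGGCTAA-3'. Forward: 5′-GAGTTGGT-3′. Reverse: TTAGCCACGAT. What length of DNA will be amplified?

Scanning the template, GAGTTGGT occurs at positions 119–126; this primer anneals to the bottom strand there with its 3' end pointing downstream.
Reverse complement of the reverse primer: ATCGTGGCTAA. This occurs on the top strand at positions 199–209.
Product length = (reverse-primer end) − (forward-primer start) + 1 = 209 − 119 + 1 = 91 bp.

91 bp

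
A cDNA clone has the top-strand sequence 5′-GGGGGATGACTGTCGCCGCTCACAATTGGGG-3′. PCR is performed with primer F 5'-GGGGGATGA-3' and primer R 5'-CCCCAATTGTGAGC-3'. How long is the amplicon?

Forward primer GGGGGATGA is found on the top strand at positions 1–9.
Reverse complement of the reverse primer: GCTCACAATTGGGG. This occurs on the top strand at positions 18–31.
The product runs from position 1 to position 31, so its length is 31 − 1 + 1 = 31 bp.

31 bp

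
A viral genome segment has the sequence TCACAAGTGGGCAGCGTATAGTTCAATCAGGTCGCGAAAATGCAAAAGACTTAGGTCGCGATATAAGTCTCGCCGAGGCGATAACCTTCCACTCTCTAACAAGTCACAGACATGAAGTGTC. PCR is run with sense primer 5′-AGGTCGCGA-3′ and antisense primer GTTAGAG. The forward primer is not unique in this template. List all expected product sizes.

The forward primer AGGTCGCGA matches the top strand at positions 29–37, 53–61.
The reverse primer's reverse complement is CTCTAAC, matching at positions 94–100.
Each forward site pairs with the reverse site to give a product ending at position 100: sizes 72, 48 bp.

72 bp, 48 bp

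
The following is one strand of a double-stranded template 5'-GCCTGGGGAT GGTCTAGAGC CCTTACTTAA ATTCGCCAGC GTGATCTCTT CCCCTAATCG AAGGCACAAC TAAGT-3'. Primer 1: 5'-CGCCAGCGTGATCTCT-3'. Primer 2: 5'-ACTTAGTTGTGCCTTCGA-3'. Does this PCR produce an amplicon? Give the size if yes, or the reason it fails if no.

Primer 1 (CGCCAGCGTGATCTCT) matches the top strand at positions 34–49; it acts as a forward primer.
Primer 2's reverse complement is TCGAAGGCACAACTAAGT, matching the top strand at positions 58–75; it acts as a reverse primer.
The 3' ends face each other across positions 34–75, giving a 42 bp product.

Yes — a 42 bp product.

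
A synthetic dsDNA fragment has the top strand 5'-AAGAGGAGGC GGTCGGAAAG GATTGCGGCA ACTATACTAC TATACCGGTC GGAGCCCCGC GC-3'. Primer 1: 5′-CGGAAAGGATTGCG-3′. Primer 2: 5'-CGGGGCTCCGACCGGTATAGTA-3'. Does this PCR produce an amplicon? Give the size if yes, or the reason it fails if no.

Yes — a 46 bp product.

Primer 1 (CGGAAAGGATTGCG) matches the top strand at positions 14–27; it acts as a forward primer.
Primer 2's reverse complement is TACTATACCGGTCGGAGCCCCG, matching the top strand at positions 38–59; it acts as a reverse primer.
The 3' ends face each other across positions 14–59, giving a 46 bp product.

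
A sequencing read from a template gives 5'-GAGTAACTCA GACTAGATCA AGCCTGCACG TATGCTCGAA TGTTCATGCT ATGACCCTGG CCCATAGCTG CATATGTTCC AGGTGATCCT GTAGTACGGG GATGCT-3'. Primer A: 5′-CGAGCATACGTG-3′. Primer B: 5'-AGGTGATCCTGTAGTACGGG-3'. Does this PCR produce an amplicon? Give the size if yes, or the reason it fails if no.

No product — the primers' 3' ends point away from each other.

Primer A (CGAGCATACGTG) has reverse complement CACGTATGCTCG, which matches the top strand at positions 27–38; primer A anneals to the top strand there with its 3' end pointing upstream toward position 27.
Primer B (AGGTGATCCTGTAGTACGGG) matches the top strand directly at positions 81–100; it anneals to the bottom strand with its 3' end pointing downstream toward position 100.
The 3' ends diverge (primer A extends toward position 1, primer B toward position 106), so the primers never converge on a shared product.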